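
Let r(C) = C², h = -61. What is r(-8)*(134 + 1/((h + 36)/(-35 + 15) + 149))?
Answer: 5154432/601 ≈ 8576.4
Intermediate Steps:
r(-8)*(134 + 1/((h + 36)/(-35 + 15) + 149)) = (-8)²*(134 + 1/((-61 + 36)/(-35 + 15) + 149)) = 64*(134 + 1/(-25/(-20) + 149)) = 64*(134 + 1/(-25*(-1/20) + 149)) = 64*(134 + 1/(5/4 + 149)) = 64*(134 + 1/(601/4)) = 64*(134 + 4/601) = 64*(80538/601) = 5154432/601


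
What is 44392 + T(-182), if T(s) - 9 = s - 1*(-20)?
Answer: 44239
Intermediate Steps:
T(s) = 29 + s (T(s) = 9 + (s - 1*(-20)) = 9 + (s + 20) = 9 + (20 + s) = 29 + s)
44392 + T(-182) = 44392 + (29 - 182) = 44392 - 153 = 44239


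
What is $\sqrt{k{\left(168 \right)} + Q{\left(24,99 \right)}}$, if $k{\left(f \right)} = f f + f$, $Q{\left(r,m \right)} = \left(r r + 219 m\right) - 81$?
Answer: $14 \sqrt{258} \approx 224.87$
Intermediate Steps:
$Q{\left(r,m \right)} = -81 + r^{2} + 219 m$ ($Q{\left(r,m \right)} = \left(r^{2} + 219 m\right) - 81 = -81 + r^{2} + 219 m$)
$k{\left(f \right)} = f + f^{2}$ ($k{\left(f \right)} = f^{2} + f = f + f^{2}$)
$\sqrt{k{\left(168 \right)} + Q{\left(24,99 \right)}} = \sqrt{168 \left(1 + 168\right) + \left(-81 + 24^{2} + 219 \cdot 99\right)} = \sqrt{168 \cdot 169 + \left(-81 + 576 + 21681\right)} = \sqrt{28392 + 22176} = \sqrt{50568} = 14 \sqrt{258}$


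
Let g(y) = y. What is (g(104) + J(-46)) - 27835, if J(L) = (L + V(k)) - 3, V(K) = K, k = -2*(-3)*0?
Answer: -27780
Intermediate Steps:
k = 0 (k = 6*0 = 0)
J(L) = -3 + L (J(L) = (L + 0) - 3 = L - 3 = -3 + L)
(g(104) + J(-46)) - 27835 = (104 + (-3 - 46)) - 27835 = (104 - 49) - 27835 = 55 - 27835 = -27780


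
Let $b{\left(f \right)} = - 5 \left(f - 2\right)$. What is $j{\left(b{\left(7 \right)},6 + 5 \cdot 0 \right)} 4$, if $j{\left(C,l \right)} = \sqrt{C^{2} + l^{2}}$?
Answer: $4 \sqrt{661} \approx 102.84$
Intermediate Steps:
$b{\left(f \right)} = 10 - 5 f$ ($b{\left(f \right)} = - 5 \left(-2 + f\right) = 10 - 5 f$)
$j{\left(b{\left(7 \right)},6 + 5 \cdot 0 \right)} 4 = \sqrt{\left(10 - 35\right)^{2} + \left(6 + 5 \cdot 0\right)^{2}} \cdot 4 = \sqrt{\left(10 - 35\right)^{2} + \left(6 + 0\right)^{2}} \cdot 4 = \sqrt{\left(-25\right)^{2} + 6^{2}} \cdot 4 = \sqrt{625 + 36} \cdot 4 = \sqrt{661} \cdot 4 = 4 \sqrt{661}$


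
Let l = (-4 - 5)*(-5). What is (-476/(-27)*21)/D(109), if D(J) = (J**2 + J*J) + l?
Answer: 476/30609 ≈ 0.015551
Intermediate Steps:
l = 45 (l = -9*(-5) = 45)
D(J) = 45 + 2*J**2 (D(J) = (J**2 + J*J) + 45 = (J**2 + J**2) + 45 = 2*J**2 + 45 = 45 + 2*J**2)
(-476/(-27)*21)/D(109) = (-476/(-27)*21)/(45 + 2*109**2) = (-476*(-1)/27*21)/(45 + 2*11881) = (-14*(-34/27)*21)/(45 + 23762) = ((476/27)*21)/23807 = (3332/9)*(1/23807) = 476/30609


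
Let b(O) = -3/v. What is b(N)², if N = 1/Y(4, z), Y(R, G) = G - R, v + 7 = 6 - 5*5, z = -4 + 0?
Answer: 9/676 ≈ 0.013314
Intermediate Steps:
z = -4
v = -26 (v = -7 + (6 - 5*5) = -7 + (6 - 25) = -7 - 19 = -26)
N = -⅛ (N = 1/(-4 - 1*4) = 1/(-4 - 4) = 1/(-8) = -⅛ ≈ -0.12500)
b(O) = 3/26 (b(O) = -3/(-26) = -3*(-1/26) = 3/26)
b(N)² = (3/26)² = 9/676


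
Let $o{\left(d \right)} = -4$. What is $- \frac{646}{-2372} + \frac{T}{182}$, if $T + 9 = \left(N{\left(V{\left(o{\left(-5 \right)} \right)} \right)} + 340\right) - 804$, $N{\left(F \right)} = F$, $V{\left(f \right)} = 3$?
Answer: $- \frac{249317}{107926} \approx -2.3101$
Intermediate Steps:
$T = -470$ ($T = -9 + \left(\left(3 + 340\right) - 804\right) = -9 + \left(343 - 804\right) = -9 - 461 = -470$)
$- \frac{646}{-2372} + \frac{T}{182} = - \frac{646}{-2372} - \frac{470}{182} = \left(-646\right) \left(- \frac{1}{2372}\right) - \frac{235}{91} = \frac{323}{1186} - \frac{235}{91} = - \frac{249317}{107926}$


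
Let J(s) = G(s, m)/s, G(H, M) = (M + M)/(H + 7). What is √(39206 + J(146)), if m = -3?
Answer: √543423737451/3723 ≈ 198.01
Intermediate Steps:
G(H, M) = 2*M/(7 + H) (G(H, M) = (2*M)/(7 + H) = 2*M/(7 + H))
J(s) = -6/(s*(7 + s)) (J(s) = (2*(-3)/(7 + s))/s = (-6/(7 + s))/s = -6/(s*(7 + s)))
√(39206 + J(146)) = √(39206 - 6/(146*(7 + 146))) = √(39206 - 6*1/146/153) = √(39206 - 6*1/146*1/153) = √(39206 - 1/3723) = √(145963937/3723) = √543423737451/3723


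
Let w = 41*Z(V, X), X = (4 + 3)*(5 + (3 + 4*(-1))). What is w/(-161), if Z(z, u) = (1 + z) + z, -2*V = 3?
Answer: 82/161 ≈ 0.50932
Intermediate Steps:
X = 28 (X = 7*(5 + (3 - 4)) = 7*(5 - 1) = 7*4 = 28)
V = -3/2 (V = -½*3 = -3/2 ≈ -1.5000)
Z(z, u) = 1 + 2*z
w = -82 (w = 41*(1 + 2*(-3/2)) = 41*(1 - 3) = 41*(-2) = -82)
w/(-161) = -82/(-161) = -82*(-1/161) = 82/161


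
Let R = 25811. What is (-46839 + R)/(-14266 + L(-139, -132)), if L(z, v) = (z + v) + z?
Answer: 5257/3669 ≈ 1.4328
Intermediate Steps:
L(z, v) = v + 2*z (L(z, v) = (v + z) + z = v + 2*z)
(-46839 + R)/(-14266 + L(-139, -132)) = (-46839 + 25811)/(-14266 + (-132 + 2*(-139))) = -21028/(-14266 + (-132 - 278)) = -21028/(-14266 - 410) = -21028/(-14676) = -21028*(-1/14676) = 5257/3669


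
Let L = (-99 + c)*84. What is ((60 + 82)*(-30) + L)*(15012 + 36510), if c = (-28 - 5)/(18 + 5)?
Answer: -15045454440/23 ≈ -6.5415e+8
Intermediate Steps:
c = -33/23 ≈ -1.4348
L = -194040/23 (L = (-99 - 33/23)*84 = -2310/23*84 = -194040/23 ≈ -8436.5)
((60 + 82)*(-30) + L)*(15012 + 36510) = ((60 + 82)*(-30) - 194040/23)*(15012 + 36510) = (142*(-30) - 194040/23)*51522 = (-4260 - 194040/23)*51522 = -292020/23*51522 = -15045454440/23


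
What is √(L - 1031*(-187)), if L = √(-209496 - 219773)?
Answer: √(192797 + I*√429269) ≈ 439.09 + 0.7461*I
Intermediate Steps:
L = I*√429269 (L = √(-429269) = I*√429269 ≈ 655.19*I)
√(L - 1031*(-187)) = √(I*√429269 - 1031*(-187)) = √(I*√429269 + 192797) = √(192797 + I*√429269)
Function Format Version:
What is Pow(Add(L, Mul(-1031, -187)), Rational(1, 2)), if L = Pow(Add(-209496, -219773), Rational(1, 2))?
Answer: Pow(Add(192797, Mul(I, Pow(429269, Rational(1, 2)))), Rational(1, 2)) ≈ Add(439.09, Mul(0.7461, I))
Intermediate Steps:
L = Mul(I, Pow(429269, Rational(1, 2))) (L = Pow(-429269, Rational(1, 2)) = Mul(I, Pow(429269, Rational(1, 2))) ≈ Mul(655.19, I))
Pow(Add(L, Mul(-1031, -187)), Rational(1, 2)) = Pow(Add(Mul(I, Pow(429269, Rational(1, 2))), Mul(-1031, -187)), Rational(1, 2)) = Pow(Add(Mul(I, Pow(429269, Rational(1, 2))), 192797), Rational(1, 2)) = Pow(Add(192797, Mul(I, Pow(429269, Rational(1, 2)))), Rational(1, 2))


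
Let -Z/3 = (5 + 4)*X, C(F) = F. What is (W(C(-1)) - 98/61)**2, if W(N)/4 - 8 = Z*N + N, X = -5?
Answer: 981568900/3721 ≈ 2.6379e+5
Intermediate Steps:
Z = 135 (Z = -3*(5 + 4)*(-5) = -27*(-5) = -3*(-45) = 135)
W(N) = 32 + 544*N (W(N) = 32 + 4*(135*N + N) = 32 + 4*(136*N) = 32 + 544*N)
(W(C(-1)) - 98/61)**2 = ((32 + 544*(-1)) - 98/61)**2 = ((32 - 544) - 98*1/61)**2 = (-512 - 98/61)**2 = (-31330/61)**2 = 981568900/3721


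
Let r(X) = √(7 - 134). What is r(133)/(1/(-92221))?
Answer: -92221*I*√127 ≈ -1.0393e+6*I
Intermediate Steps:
r(X) = I*√127 (r(X) = √(-127) = I*√127)
r(133)/(1/(-92221)) = (I*√127)/(1/(-92221)) = (I*√127)/(-1/92221) = (I*√127)*(-92221) = -92221*I*√127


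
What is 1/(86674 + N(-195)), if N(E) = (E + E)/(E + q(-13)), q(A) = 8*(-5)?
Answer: 47/4073756 ≈ 1.1537e-5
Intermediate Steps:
q(A) = -40
N(E) = 2*E/(-40 + E) (N(E) = (E + E)/(E - 40) = (2*E)/(-40 + E) = 2*E/(-40 + E))
1/(86674 + N(-195)) = 1/(86674 + 2*(-195)/(-40 - 195)) = 1/(86674 + 2*(-195)/(-235)) = 1/(86674 + 2*(-195)*(-1/235)) = 1/(86674 + 78/47) = 1/(4073756/47) = 47/4073756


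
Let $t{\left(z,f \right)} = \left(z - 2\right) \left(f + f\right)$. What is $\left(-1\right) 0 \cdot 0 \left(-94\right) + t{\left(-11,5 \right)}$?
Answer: $-130$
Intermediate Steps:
$t{\left(z,f \right)} = 2 f \left(-2 + z\right)$ ($t{\left(z,f \right)} = \left(-2 + z\right) 2 f = 2 f \left(-2 + z\right)$)
$\left(-1\right) 0 \cdot 0 \left(-94\right) + t{\left(-11,5 \right)} = \left(-1\right) 0 \cdot 0 \left(-94\right) + 2 \cdot 5 \left(-2 - 11\right) = 0 \cdot 0 \left(-94\right) + 2 \cdot 5 \left(-13\right) = 0 \left(-94\right) - 130 = 0 - 130 = -130$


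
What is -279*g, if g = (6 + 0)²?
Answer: -10044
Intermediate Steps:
g = 36 (g = 6² = 36)
-279*g = -279*36 = -10044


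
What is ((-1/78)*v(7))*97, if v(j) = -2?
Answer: 97/39 ≈ 2.4872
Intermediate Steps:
((-1/78)*v(7))*97 = (-1/78*(-2))*97 = (-1*1/78*(-2))*97 = -1/78*(-2)*97 = (1/39)*97 = 97/39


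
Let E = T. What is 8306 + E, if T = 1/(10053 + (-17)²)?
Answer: 85900653/10342 ≈ 8306.0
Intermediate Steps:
T = 1/10342 (T = 1/(10053 + 289) = 1/10342 ≈ 9.6693e-5)
E = 1/10342 ≈ 9.6693e-5
8306 + E = 8306 + 1/10342 = 85900653/10342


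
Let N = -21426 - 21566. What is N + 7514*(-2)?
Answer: -58020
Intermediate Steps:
N = -42992
N + 7514*(-2) = -42992 + 7514*(-2) = -42992 - 15028 = -58020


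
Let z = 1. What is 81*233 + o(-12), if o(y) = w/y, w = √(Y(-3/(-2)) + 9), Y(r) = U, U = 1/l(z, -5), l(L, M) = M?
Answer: 18873 - √55/30 ≈ 18873.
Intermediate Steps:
U = -⅕ (U = 1/(-5) = -⅕ ≈ -0.20000)
Y(r) = -⅕
w = 2*√55/5 (w = √(-⅕ + 9) = √(44/5) = 2*√55/5 ≈ 2.9665)
o(y) = 2*√55/(5*y) (o(y) = (2*√55/5)/y = 2*√55/(5*y))
81*233 + o(-12) = 81*233 + (⅖)*√55/(-12) = 18873 + (⅖)*√55*(-1/12) = 18873 - √55/30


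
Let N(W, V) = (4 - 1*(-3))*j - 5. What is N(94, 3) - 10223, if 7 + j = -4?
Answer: -10305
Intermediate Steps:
j = -11 (j = -7 - 4 = -11)
N(W, V) = -82 (N(W, V) = (4 - 1*(-3))*(-11) - 5 = (4 + 3)*(-11) - 5 = 7*(-11) - 5 = -77 - 5 = -82)
N(94, 3) - 10223 = -82 - 10223 = -10305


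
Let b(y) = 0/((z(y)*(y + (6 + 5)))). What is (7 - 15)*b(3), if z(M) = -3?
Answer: 0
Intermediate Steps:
b(y) = 0 (b(y) = 0/((-3*(y + (6 + 5)))) = 0/((-3*(y + 11))) = 0/((-3*(11 + y))) = 0/(-33 - 3*y) = 0)
(7 - 15)*b(3) = (7 - 15)*0 = -8*0 = 0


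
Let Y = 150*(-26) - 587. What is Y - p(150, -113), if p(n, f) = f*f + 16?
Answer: -17272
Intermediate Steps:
p(n, f) = 16 + f² (p(n, f) = f² + 16 = 16 + f²)
Y = -4487 (Y = -3900 - 587 = -4487)
Y - p(150, -113) = -4487 - (16 + (-113)²) = -4487 - (16 + 12769) = -4487 - 1*12785 = -4487 - 12785 = -17272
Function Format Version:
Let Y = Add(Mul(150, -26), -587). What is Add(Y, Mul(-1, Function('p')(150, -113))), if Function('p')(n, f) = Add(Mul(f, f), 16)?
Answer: -17272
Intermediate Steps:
Function('p')(n, f) = Add(16, Pow(f, 2)) (Function('p')(n, f) = Add(Pow(f, 2), 16) = Add(16, Pow(f, 2)))
Y = -4487 (Y = Add(-3900, -587) = -4487)
Add(Y, Mul(-1, Function('p')(150, -113))) = Add(-4487, Mul(-1, Add(16, Pow(-113, 2)))) = Add(-4487, Mul(-1, Add(16, 12769))) = Add(-4487, Mul(-1, 12785)) = Add(-4487, -12785) = -17272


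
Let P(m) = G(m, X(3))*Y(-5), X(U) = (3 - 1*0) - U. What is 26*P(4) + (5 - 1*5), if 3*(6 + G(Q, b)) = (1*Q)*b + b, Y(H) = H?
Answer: 780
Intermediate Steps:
X(U) = 3 - U (X(U) = (3 + 0) - U = 3 - U)
G(Q, b) = -6 + b/3 + Q*b/3 (G(Q, b) = -6 + ((1*Q)*b + b)/3 = -6 + (Q*b + b)/3 = -6 + (b + Q*b)/3 = -6 + (b/3 + Q*b/3) = -6 + b/3 + Q*b/3)
P(m) = 30 (P(m) = (-6 + (3 - 1*3)/3 + m*(3 - 1*3)/3)*(-5) = (-6 + (3 - 3)/3 + m*(3 - 3)/3)*(-5) = (-6 + (⅓)*0 + (⅓)*m*0)*(-5) = (-6 + 0 + 0)*(-5) = -6*(-5) = 30)
26*P(4) + (5 - 1*5) = 26*30 + (5 - 1*5) = 780 + (5 - 5) = 780 + 0 = 780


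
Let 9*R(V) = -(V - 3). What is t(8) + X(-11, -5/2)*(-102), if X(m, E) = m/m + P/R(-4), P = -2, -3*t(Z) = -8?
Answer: 3422/21 ≈ 162.95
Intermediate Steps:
t(Z) = 8/3 (t(Z) = -1/3*(-8) = 8/3)
R(V) = 1/3 - V/9 (R(V) = (-(V - 3))/9 = (-(-3 + V))/9 = (3 - V)/9 = 1/3 - V/9)
X(m, E) = -11/7 (X(m, E) = m/m - 2/(1/3 - 1/9*(-4)) = 1 - 2/(1/3 + 4/9) = 1 - 2/7/9 = 1 - 2*9/7 = 1 - 18/7 = -11/7)
t(8) + X(-11, -5/2)*(-102) = 8/3 - 11/7*(-102) = 8/3 + 1122/7 = 3422/21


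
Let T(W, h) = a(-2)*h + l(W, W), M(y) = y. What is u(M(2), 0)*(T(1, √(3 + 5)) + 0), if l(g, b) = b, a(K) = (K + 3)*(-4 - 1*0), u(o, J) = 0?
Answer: 0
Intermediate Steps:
a(K) = -12 - 4*K (a(K) = (3 + K)*(-4 + 0) = (3 + K)*(-4) = -12 - 4*K)
T(W, h) = W - 4*h (T(W, h) = (-12 - 4*(-2))*h + W = (-12 + 8)*h + W = -4*h + W = W - 4*h)
u(M(2), 0)*(T(1, √(3 + 5)) + 0) = 0*((1 - 4*√(3 + 5)) + 0) = 0*((1 - 8*√2) + 0) = 0*(1 - 8*√2) = 0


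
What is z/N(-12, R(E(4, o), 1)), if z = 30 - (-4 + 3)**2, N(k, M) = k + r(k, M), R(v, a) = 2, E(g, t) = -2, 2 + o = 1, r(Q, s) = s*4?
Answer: -29/4 ≈ -7.2500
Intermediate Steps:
r(Q, s) = 4*s
o = -1 (o = -2 + 1 = -1)
N(k, M) = k + 4*M
z = 29 (z = 30 - 1*(-1)**2 = 30 - 1*1 = 30 - 1 = 29)
z/N(-12, R(E(4, o), 1)) = 29/(-12 + 4*2) = 29/(-12 + 8) = 29/(-4) = 29*(-1/4) = -29/4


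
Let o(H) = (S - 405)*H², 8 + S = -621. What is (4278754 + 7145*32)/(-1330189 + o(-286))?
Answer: -4507394/85907253 ≈ -0.052468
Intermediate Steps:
S = -629 (S = -8 - 621 = -629)
o(H) = -1034*H² (o(H) = (-629 - 405)*H² = -1034*H²)
(4278754 + 7145*32)/(-1330189 + o(-286)) = (4278754 + 7145*32)/(-1330189 - 1034*(-286)²) = (4278754 + 228640)/(-1330189 - 1034*81796) = 4507394/(-1330189 - 84577064) = 4507394/(-85907253) = 4507394*(-1/85907253) = -4507394/85907253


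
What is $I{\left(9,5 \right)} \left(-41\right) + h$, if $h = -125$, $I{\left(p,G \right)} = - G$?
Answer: $80$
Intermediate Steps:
$I{\left(9,5 \right)} \left(-41\right) + h = \left(-1\right) 5 \left(-41\right) - 125 = \left(-5\right) \left(-41\right) - 125 = 205 - 125 = 80$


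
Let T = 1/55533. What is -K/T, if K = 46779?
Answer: -2597778207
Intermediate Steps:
T = 1/55533 ≈ 1.8007e-5
-K/T = -46779/1/55533 = -46779*55533 = -1*2597778207 = -2597778207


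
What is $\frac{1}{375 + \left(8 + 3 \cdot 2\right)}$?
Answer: $\frac{1}{389} \approx 0.0025707$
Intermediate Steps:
$\frac{1}{375 + \left(8 + 3 \cdot 2\right)} = \frac{1}{375 + \left(8 + 6\right)} = \frac{1}{375 + 14} = \frac{1}{389}$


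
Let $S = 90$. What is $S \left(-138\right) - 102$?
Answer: $-12522$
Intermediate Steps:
$S \left(-138\right) - 102 = 90 \left(-138\right) - 102 = -12420 - 102 = -12522$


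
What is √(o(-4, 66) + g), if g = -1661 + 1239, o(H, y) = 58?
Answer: 2*I*√91 ≈ 19.079*I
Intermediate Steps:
g = -422
√(o(-4, 66) + g) = √(58 - 422) = √(-364) = 2*I*√91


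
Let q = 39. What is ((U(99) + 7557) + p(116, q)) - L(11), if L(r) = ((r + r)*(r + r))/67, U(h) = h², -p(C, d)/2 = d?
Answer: 1157276/67 ≈ 17273.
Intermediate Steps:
p(C, d) = -2*d
L(r) = 4*r²/67 (L(r) = ((2*r)*(2*r))*(1/67) = (4*r²)*(1/67) = 4*r²/67)
((U(99) + 7557) + p(116, q)) - L(11) = ((99² + 7557) - 2*39) - 4*11²/67 = ((9801 + 7557) - 78) - 4*121/67 = (17358 - 78) - 1*484/67 = 17280 - 484/67 = 1157276/67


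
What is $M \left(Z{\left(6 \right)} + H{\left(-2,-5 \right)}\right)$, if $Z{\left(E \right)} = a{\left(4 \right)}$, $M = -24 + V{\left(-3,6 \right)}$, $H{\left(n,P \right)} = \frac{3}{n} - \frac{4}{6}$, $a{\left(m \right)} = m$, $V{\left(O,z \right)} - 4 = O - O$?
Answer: $- \frac{110}{3} \approx -36.667$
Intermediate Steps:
$V{\left(O,z \right)} = 4$ ($V{\left(O,z \right)} = 4 + \left(O - O\right) = 4 + 0 = 4$)
$H{\left(n,P \right)} = - \frac{2}{3} + \frac{3}{n}$ ($H{\left(n,P \right)} = \frac{3}{n} - \frac{2}{3} = - \frac{2}{3} + \frac{3}{n}$)
$M = -20$ ($M = -24 + 4 = -20$)
$Z{\left(E \right)} = 4$
$M \left(Z{\left(6 \right)} + H{\left(-2,-5 \right)}\right) = - 20 \left(4 + \left(- \frac{2}{3} + \frac{3}{-2}\right)\right) = - 20 \left(4 + \left(- \frac{2}{3} + 3 \left(- \frac{1}{2}\right)\right)\right) = - 20 \left(4 - \frac{13}{6}\right) = \left(-20\right) \frac{11}{6} = - \frac{110}{3}$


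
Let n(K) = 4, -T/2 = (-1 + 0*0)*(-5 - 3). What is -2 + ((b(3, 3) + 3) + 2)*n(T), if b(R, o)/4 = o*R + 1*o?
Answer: 210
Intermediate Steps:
b(R, o) = 4*o + 4*R*o (b(R, o) = 4*(o*R + 1*o) = 4*(R*o + o) = 4*(o + R*o) = 4*o + 4*R*o)
T = -16 (T = -2*(-1 + 0*0)*(-5 - 3) = -2*(-1 + 0)*(-8) = -(-2)*(-8) = -2*8 = -16)
-2 + ((b(3, 3) + 3) + 2)*n(T) = -2 + ((4*3*(1 + 3) + 3) + 2)*4 = -2 + ((4*3*4 + 3) + 2)*4 = -2 + ((48 + 3) + 2)*4 = -2 + (51 + 2)*4 = -2 + 53*4 = -2 + 212 = 210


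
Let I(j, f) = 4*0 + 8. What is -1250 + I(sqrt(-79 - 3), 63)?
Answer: -1242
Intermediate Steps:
I(j, f) = 8 (I(j, f) = 0 + 8 = 8)
-1250 + I(sqrt(-79 - 3), 63) = -1250 + 8 = -1242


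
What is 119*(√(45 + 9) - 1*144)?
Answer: -17136 + 357*√6 ≈ -16262.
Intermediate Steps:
119*(√(45 + 9) - 1*144) = 119*(√54 - 144) = 119*(3*√6 - 144) = 119*(-144 + 3*√6) = -17136 + 357*√6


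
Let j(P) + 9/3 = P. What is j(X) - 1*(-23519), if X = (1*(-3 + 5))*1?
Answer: 23518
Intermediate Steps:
X = 2 (X = (1*2)*1 = 2*1 = 2)
j(P) = -3 + P
j(X) - 1*(-23519) = (-3 + 2) - 1*(-23519) = -1 + 23519 = 23518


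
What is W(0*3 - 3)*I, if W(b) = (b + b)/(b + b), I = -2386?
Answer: -2386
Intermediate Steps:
W(b) = 1 (W(b) = (2*b)/((2*b)) = (2*b)*(1/(2*b)) = 1)
W(0*3 - 3)*I = 1*(-2386) = -2386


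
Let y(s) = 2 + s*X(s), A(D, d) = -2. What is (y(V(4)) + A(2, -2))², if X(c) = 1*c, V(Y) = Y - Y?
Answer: 0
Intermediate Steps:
V(Y) = 0
X(c) = c
y(s) = 2 + s² (y(s) = 2 + s*s = 2 + s²)
(y(V(4)) + A(2, -2))² = ((2 + 0²) - 2)² = ((2 + 0) - 2)² = (2 - 2)² = 0² = 0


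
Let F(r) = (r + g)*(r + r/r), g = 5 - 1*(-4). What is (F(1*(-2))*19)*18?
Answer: -2394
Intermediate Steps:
g = 9 (g = 5 + 4 = 9)
F(r) = (1 + r)*(9 + r) (F(r) = (r + 9)*(r + r/r) = (9 + r)*(r + 1) = (9 + r)*(1 + r) = (1 + r)*(9 + r))
(F(1*(-2))*19)*18 = ((9 + (1*(-2))² + 10*(1*(-2)))*19)*18 = ((9 + (-2)² + 10*(-2))*19)*18 = ((9 + 4 - 20)*19)*18 = -7*19*18 = -133*18 = -2394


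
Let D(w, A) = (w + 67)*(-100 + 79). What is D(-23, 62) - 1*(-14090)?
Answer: 13166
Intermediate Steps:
D(w, A) = -1407 - 21*w (D(w, A) = (67 + w)*(-21) = -1407 - 21*w)
D(-23, 62) - 1*(-14090) = (-1407 - 21*(-23)) - 1*(-14090) = (-1407 + 483) + 14090 = -924 + 14090 = 13166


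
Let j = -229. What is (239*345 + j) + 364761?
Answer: 446987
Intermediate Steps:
(239*345 + j) + 364761 = (239*345 - 229) + 364761 = (82455 - 229) + 364761 = 82226 + 364761 = 446987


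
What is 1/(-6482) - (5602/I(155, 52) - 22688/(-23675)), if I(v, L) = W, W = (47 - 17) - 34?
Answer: 107387766692/76730675 ≈ 1399.5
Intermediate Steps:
W = -4 (W = 30 - 34 = -4)
I(v, L) = -4
1/(-6482) - (5602/I(155, 52) - 22688/(-23675)) = 1/(-6482) - (5602/(-4) - 22688/(-23675)) = -1/6482 - (5602*(-1/4) - 22688*(-1/23675)) = -1/6482 - (-2801/2 + 22688/23675) = -1/6482 - 1*(-66268299/47350) = -1/6482 + 66268299/47350 = 107387766692/76730675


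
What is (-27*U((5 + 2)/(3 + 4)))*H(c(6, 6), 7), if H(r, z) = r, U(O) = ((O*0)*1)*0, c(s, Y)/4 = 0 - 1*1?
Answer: 0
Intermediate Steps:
c(s, Y) = -4 (c(s, Y) = 4*(0 - 1*1) = 4*(0 - 1) = 4*(-1) = -4)
U(O) = 0 (U(O) = (0*1)*0 = 0*0 = 0)
(-27*U((5 + 2)/(3 + 4)))*H(c(6, 6), 7) = -27*0*(-4) = 0*(-4) = 0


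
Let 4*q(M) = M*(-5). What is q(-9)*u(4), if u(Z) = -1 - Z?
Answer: -225/4 ≈ -56.250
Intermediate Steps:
q(M) = -5*M/4 (q(M) = (M*(-5))/4 = (-5*M)/4 = -5*M/4)
q(-9)*u(4) = (-5/4*(-9))*(-1 - 1*4) = 45*(-1 - 4)/4 = (45/4)*(-5) = -225/4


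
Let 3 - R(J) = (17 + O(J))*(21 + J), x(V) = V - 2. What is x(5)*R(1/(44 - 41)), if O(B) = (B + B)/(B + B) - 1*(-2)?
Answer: -1271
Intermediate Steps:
x(V) = -2 + V
O(B) = 3 (O(B) = (2*B)/((2*B)) + 2 = (2*B)*(1/(2*B)) + 2 = 1 + 2 = 3)
R(J) = -417 - 20*J (R(J) = 3 - (17 + 3)*(21 + J) = 3 - 20*(21 + J) = 3 - (420 + 20*J) = 3 + (-420 - 20*J) = -417 - 20*J)
x(5)*R(1/(44 - 41)) = (-2 + 5)*(-417 - 20/(44 - 41)) = 3*(-417 - 20/3) = 3*(-1271/3) = -1271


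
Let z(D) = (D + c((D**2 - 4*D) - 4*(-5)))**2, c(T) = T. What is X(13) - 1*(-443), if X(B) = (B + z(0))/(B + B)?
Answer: 11931/26 ≈ 458.88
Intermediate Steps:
z(D) = (20 + D**2 - 3*D)**2 (z(D) = (D + ((D**2 - 4*D) - 4*(-5)))**2 = (D + ((D**2 - 4*D) + 20))**2 = (D + (20 + D**2 - 4*D))**2 = (20 + D**2 - 3*D)**2)
X(B) = (400 + B)/(2*B) (X(B) = (B + (20 + 0**2 - 3*0)**2)/(B + B) = (B + (20 + 0 + 0)**2)/((2*B)) = (B + 20**2)*(1/(2*B)) = (B + 400)*(1/(2*B)) = (400 + B)*(1/(2*B)) = (400 + B)/(2*B))
X(13) - 1*(-443) = (1/2)*(400 + 13)/13 - 1*(-443) = (1/2)*(1/13)*413 + 443 = 413/26 + 443 = 11931/26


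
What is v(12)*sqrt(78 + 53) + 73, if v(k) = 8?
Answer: 73 + 8*sqrt(131) ≈ 164.56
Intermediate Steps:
v(12)*sqrt(78 + 53) + 73 = 8*sqrt(78 + 53) + 73 = 8*sqrt(131) + 73 = 73 + 8*sqrt(131)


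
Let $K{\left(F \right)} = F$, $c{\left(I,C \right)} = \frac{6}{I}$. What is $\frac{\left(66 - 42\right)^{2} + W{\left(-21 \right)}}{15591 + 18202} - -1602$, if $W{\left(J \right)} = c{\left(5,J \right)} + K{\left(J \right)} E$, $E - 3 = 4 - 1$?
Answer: $\frac{5759238}{3595} \approx 1602.0$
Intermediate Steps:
$E = 6$ ($E = 3 + \left(4 - 1\right) = 3 + 3 = 6$)
$W{\left(J \right)} = \frac{6}{5} + 6 J$ ($W{\left(J \right)} = \frac{6}{5} + J 6 = 6 \cdot \frac{1}{5} + 6 J = \frac{6}{5} + 6 J$)
$\frac{\left(66 - 42\right)^{2} + W{\left(-21 \right)}}{15591 + 18202} - -1602 = \frac{\left(66 - 42\right)^{2} + \left(\frac{6}{5} + 6 \left(-21\right)\right)}{15591 + 18202} - -1602 = \frac{24^{2} + \left(\frac{6}{5} - 126\right)}{33793} + 1602 = \left(576 - \frac{624}{5}\right) \frac{1}{33793} + 1602 = \frac{2256}{5} \cdot \frac{1}{33793} + 1602 = \frac{48}{3595} + 1602 = \frac{5759238}{3595}$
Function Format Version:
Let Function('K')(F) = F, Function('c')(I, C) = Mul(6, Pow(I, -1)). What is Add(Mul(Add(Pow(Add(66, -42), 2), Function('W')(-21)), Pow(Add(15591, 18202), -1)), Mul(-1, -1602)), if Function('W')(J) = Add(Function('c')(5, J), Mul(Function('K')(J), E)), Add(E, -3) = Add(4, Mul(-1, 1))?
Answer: Rational(5759238, 3595) ≈ 1602.0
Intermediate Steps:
E = 6 (E = Add(3, Add(4, Mul(-1, 1))) = Add(3, Add(4, -1)) = Add(3, 3) = 6)
Function('W')(J) = Add(Rational(6, 5), Mul(6, J)) (Function('W')(J) = Add(Mul(6, Pow(5, -1)), Mul(J, 6)) = Add(Mul(6, Rational(1, 5)), Mul(6, J)) = Add(Rational(6, 5), Mul(6, J)))
Add(Mul(Add(Pow(Add(66, -42), 2), Function('W')(-21)), Pow(Add(15591, 18202), -1)), Mul(-1, -1602)) = Add(Mul(Add(Pow(Add(66, -42), 2), Add(Rational(6, 5), Mul(6, -21))), Pow(Add(15591, 18202), -1)), Mul(-1, -1602)) = Add(Mul(Add(Pow(24, 2), Add(Rational(6, 5), -126)), Pow(33793, -1)), 1602) = Add(Mul(Add(576, Rational(-624, 5)), Rational(1, 33793)), 1602) = Add(Mul(Rational(2256, 5), Rational(1, 33793)), 1602) = Add(Rational(48, 3595), 1602) = Rational(5759238, 3595)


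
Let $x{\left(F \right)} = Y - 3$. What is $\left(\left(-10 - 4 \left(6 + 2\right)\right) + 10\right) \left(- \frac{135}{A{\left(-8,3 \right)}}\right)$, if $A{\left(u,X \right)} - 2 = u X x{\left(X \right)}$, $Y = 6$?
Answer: $- \frac{432}{7} \approx -61.714$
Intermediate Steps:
$x{\left(F \right)} = 3$ ($x{\left(F \right)} = 6 - 3 = 3$)
$A{\left(u,X \right)} = 2 + 3 X u$ ($A{\left(u,X \right)} = 2 + u X 3 = 2 + X u 3 = 2 + 3 X u$)
$\left(\left(-10 - 4 \left(6 + 2\right)\right) + 10\right) \left(- \frac{135}{A{\left(-8,3 \right)}}\right) = \left(\left(-10 - 4 \left(6 + 2\right)\right) + 10\right) \left(- \frac{135}{2 + 3 \cdot 3 \left(-8\right)}\right) = \left(\left(-10 - 32\right) + 10\right) \left(- \frac{135}{2 - 72}\right) = \left(\left(-10 - 32\right) + 10\right) \left(- \frac{135}{-70}\right) = \left(-42 + 10\right) \left(\left(-135\right) \left(- \frac{1}{70}\right)\right) = \left(-32\right) \frac{27}{14} = - \frac{432}{7}$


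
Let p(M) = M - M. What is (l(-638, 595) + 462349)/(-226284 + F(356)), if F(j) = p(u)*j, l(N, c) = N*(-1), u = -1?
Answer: -154329/75428 ≈ -2.0460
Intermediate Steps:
p(M) = 0
l(N, c) = -N
F(j) = 0 (F(j) = 0*j = 0)
(l(-638, 595) + 462349)/(-226284 + F(356)) = (-1*(-638) + 462349)/(-226284 + 0) = (638 + 462349)/(-226284) = 462987*(-1/226284) = -154329/75428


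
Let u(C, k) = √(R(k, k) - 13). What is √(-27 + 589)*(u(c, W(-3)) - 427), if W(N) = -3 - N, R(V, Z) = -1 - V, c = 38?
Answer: √562*(-427 + I*√14) ≈ -10123.0 + 88.702*I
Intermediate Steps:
u(C, k) = √(-14 - k) (u(C, k) = √((-1 - k) - 13) = √(-14 - k))
√(-27 + 589)*(u(c, W(-3)) - 427) = √(-27 + 589)*(√(-14 - (-3 - 1*(-3))) - 427) = √562*(√(-14 - (-3 + 3)) - 427) = √562*(√(-14 - 1*0) - 427) = √562*(√(-14 + 0) - 427) = √562*(√(-14) - 427) = √562*(I*√14 - 427) = √562*(-427 + I*√14)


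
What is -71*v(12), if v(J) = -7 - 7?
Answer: 994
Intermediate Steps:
v(J) = -14
-71*v(12) = -71*(-14) = 994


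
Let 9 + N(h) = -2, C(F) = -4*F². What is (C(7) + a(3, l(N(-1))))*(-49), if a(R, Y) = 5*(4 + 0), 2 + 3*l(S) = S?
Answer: 8624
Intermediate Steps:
N(h) = -11 (N(h) = -9 - 2 = -11)
l(S) = -⅔ + S/3
a(R, Y) = 20 (a(R, Y) = 5*4 = 20)
(C(7) + a(3, l(N(-1))))*(-49) = (-4*7² + 20)*(-49) = (-4*49 + 20)*(-49) = (-196 + 20)*(-49) = -176*(-49) = 8624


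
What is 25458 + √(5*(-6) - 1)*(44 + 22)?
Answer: 25458 + 66*I*√31 ≈ 25458.0 + 367.47*I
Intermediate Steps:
25458 + √(5*(-6) - 1)*(44 + 22) = 25458 + √(-30 - 1)*66 = 25458 + √(-31)*66 = 25458 + (I*√31)*66 = 25458 + 66*I*√31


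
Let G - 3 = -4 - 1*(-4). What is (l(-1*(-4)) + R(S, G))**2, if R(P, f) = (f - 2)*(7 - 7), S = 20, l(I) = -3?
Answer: 9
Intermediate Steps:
G = 3 (G = 3 + (-4 - 1*(-4)) = 3 + (-4 + 4) = 3 + 0 = 3)
R(P, f) = 0 (R(P, f) = (-2 + f)*0 = 0)
(l(-1*(-4)) + R(S, G))**2 = (-3 + 0)**2 = (-3)**2 = 9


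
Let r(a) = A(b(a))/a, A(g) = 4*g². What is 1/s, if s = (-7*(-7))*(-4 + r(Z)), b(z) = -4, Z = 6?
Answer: 3/980 ≈ 0.0030612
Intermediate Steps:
r(a) = 64/a (r(a) = (4*(-4)²)/a = (4*16)/a = 64/a)
s = 980/3 (s = (-7*(-7))*(-4 + 64/6) = 49*(-4 + 64*(⅙)) = 49*(-4 + 32/3) = 49*(20/3) = 980/3 ≈ 326.67)
1/s = 1/(980/3) = 3/980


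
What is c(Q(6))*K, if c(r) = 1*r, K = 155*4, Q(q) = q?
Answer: 3720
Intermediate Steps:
K = 620
c(r) = r
c(Q(6))*K = 6*620 = 3720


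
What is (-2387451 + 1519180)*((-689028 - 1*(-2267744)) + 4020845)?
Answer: -4861936429031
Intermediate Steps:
(-2387451 + 1519180)*((-689028 - 1*(-2267744)) + 4020845) = -868271*((-689028 + 2267744) + 4020845) = -868271*(1578716 + 4020845) = -868271*5599561 = -4861936429031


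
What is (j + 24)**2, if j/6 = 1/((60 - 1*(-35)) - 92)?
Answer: 676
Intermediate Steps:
j = 2 (j = 6/((60 - 1*(-35)) - 92) = 6/((60 + 35) - 92) = 6/(95 - 92) = 6/3 = 6*(1/3) = 2)
(j + 24)**2 = (2 + 24)**2 = 26**2 = 676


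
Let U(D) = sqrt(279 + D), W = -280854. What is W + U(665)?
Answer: -280854 + 4*sqrt(59) ≈ -2.8082e+5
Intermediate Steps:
W + U(665) = -280854 + sqrt(279 + 665) = -280854 + sqrt(944) = -280854 + 4*sqrt(59)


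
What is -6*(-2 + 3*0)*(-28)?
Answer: -336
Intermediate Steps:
-6*(-2 + 3*0)*(-28) = -6*(-2 + 0)*(-28) = -6*(-2)*(-28) = 12*(-28) = -336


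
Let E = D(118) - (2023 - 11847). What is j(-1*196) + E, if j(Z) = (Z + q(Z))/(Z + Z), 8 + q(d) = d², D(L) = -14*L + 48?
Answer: 796007/98 ≈ 8122.5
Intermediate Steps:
D(L) = 48 - 14*L
E = 8220 (E = (48 - 14*118) - (2023 - 11847) = (48 - 1652) - 1*(-9824) = -1604 + 9824 = 8220)
q(d) = -8 + d²
j(Z) = (-8 + Z + Z²)/(2*Z) (j(Z) = (Z + (-8 + Z²))/(Z + Z) = (-8 + Z + Z²)/((2*Z)) = (-8 + Z + Z²)*(1/(2*Z)) = (-8 + Z + Z²)/(2*Z))
j(-1*196) + E = (-8 - 1*196 + (-1*196)²)/(2*((-1*196))) + 8220 = (½)*(-8 - 196 + (-196)²)/(-196) + 8220 = (½)*(-1/196)*(-8 - 196 + 38416) + 8220 = (½)*(-1/196)*38212 + 8220 = -9553/98 + 8220 = 796007/98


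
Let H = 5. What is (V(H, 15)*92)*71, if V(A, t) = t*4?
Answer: 391920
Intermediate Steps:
V(A, t) = 4*t
(V(H, 15)*92)*71 = ((4*15)*92)*71 = (60*92)*71 = 5520*71 = 391920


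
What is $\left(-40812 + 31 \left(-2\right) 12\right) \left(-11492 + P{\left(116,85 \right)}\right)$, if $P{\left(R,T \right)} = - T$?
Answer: $481093812$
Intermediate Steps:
$\left(-40812 + 31 \left(-2\right) 12\right) \left(-11492 + P{\left(116,85 \right)}\right) = \left(-40812 + 31 \left(-2\right) 12\right) \left(-11492 - 85\right) = \left(-40812 - 744\right) \left(-11492 - 85\right) = \left(-40812 - 744\right) \left(-11577\right) = \left(-41556\right) \left(-11577\right) = 481093812$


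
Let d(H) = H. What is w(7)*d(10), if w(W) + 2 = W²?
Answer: 470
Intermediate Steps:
w(W) = -2 + W²
w(7)*d(10) = (-2 + 7²)*10 = (-2 + 49)*10 = 47*10 = 470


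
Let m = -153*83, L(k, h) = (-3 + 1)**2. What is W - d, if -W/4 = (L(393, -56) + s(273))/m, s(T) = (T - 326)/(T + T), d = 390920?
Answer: -1355252006578/3466827 ≈ -3.9092e+5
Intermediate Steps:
L(k, h) = 4 (L(k, h) = (-2)**2 = 4)
s(T) = (-326 + T)/(2*T) (s(T) = (-326 + T)/((2*T)) = (-326 + T)*(1/(2*T)) = (-326 + T)/(2*T))
m = -12699
W = 4262/3466827 (W = -4*(4 + (1/2)*(-326 + 273)/273)/(-12699) = -4*(4 + (1/2)*(1/273)*(-53))*(-1)/12699 = -4*(4 - 53/546)*(-1)/12699 = -4262*(-1)/(273*12699) = -4*(-2131/6933654) = 4262/3466827 ≈ 0.0012294)
W - d = 4262/3466827 - 1*390920 = 4262/3466827 - 390920 = -1355252006578/3466827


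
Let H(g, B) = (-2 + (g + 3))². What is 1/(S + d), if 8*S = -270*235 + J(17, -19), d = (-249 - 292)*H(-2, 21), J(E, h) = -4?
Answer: -4/33891 ≈ -0.00011803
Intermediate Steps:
H(g, B) = (1 + g)² (H(g, B) = (-2 + (3 + g))² = (1 + g)²)
d = -541 (d = (-249 - 292)*(1 - 2)² = -541*(-1)² = -541*1 = -541)
S = -31727/4 (S = (-270*235 - 4)/8 = (-63450 - 4)/8 = (⅛)*(-63454) = -31727/4 ≈ -7931.8)
1/(S + d) = 1/(-31727/4 - 541) = 1/(-33891/4) = -4/33891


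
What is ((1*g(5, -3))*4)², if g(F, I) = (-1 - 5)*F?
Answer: 14400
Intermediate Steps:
g(F, I) = -6*F
((1*g(5, -3))*4)² = ((1*(-6*5))*4)² = ((1*(-30))*4)² = (-30*4)² = (-120)² = 14400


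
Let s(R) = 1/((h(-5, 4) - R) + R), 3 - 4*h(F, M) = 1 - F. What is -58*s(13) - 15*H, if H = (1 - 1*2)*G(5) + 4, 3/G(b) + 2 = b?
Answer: 97/3 ≈ 32.333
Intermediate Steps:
G(b) = 3/(-2 + b)
H = 3 (H = (1 - 1*2)*(3/(-2 + 5)) + 4 = (1 - 2)*(3/3) + 4 = -3/3 + 4 = -1*1 + 4 = -1 + 4 = 3)
h(F, M) = ½ + F/4 (h(F, M) = ¾ - (1 - F)/4 = ¾ + (-¼ + F/4) = ½ + F/4)
s(R) = -4/3 (s(R) = 1/(((½ + (¼)*(-5)) - R) + R) = 1/(((½ - 5/4) - R) + R) = 1/((-¾ - R) + R) = 1/(-¾) = -4/3)
-58*s(13) - 15*H = -58*(-4/3) - 15*3 = 232/3 - 45 = 97/3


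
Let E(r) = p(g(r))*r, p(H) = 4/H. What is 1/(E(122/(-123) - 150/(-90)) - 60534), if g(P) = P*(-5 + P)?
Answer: -133/8051145 ≈ -1.6519e-5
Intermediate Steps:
E(r) = 4/(-5 + r) (E(r) = (4/((r*(-5 + r))))*r = (4*(1/(r*(-5 + r))))*r = (4/(r*(-5 + r)))*r = 4/(-5 + r))
1/(E(122/(-123) - 150/(-90)) - 60534) = 1/(4/(-5 + (122/(-123) - 150/(-90))) - 60534) = 1/(4/(-5 + (122*(-1/123) - 150*(-1/90))) - 60534) = 1/(4/(-5 + (-122/123 + 5/3)) - 60534) = 1/(4/(-5 + 83/123) - 60534) = 1/(4/(-532/123) - 60534) = 1/(4*(-123/532) - 60534) = 1/(-123/133 - 60534) = 1/(-8051145/133) = -133/8051145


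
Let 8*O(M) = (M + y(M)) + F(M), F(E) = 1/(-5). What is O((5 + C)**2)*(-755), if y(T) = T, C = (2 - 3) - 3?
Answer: -1359/8 ≈ -169.88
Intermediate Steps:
C = -4 (C = -1 - 3 = -4)
F(E) = -1/5
O(M) = -1/40 + M/4 (O(M) = ((M + M) - 1/5)/8 = (2*M - 1/5)/8 = (-1/5 + 2*M)/8 = -1/40 + M/4)
O((5 + C)**2)*(-755) = (-1/40 + (5 - 4)**2/4)*(-755) = (-1/40 + (1/4)*1**2)*(-755) = (-1/40 + (1/4)*1)*(-755) = (-1/40 + 1/4)*(-755) = (9/40)*(-755) = -1359/8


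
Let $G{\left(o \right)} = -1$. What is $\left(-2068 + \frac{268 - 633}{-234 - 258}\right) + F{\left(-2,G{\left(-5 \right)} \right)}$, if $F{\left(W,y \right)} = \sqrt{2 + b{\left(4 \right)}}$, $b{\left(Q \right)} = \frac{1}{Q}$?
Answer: $- \frac{1016353}{492} \approx -2065.8$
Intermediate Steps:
$F{\left(W,y \right)} = \frac{3}{2}$ ($F{\left(W,y \right)} = \sqrt{2 + \frac{1}{4}} = \sqrt{\frac{9}{4}} = \frac{3}{2}$)
$\left(-2068 + \frac{268 - 633}{-234 - 258}\right) + F{\left(-2,G{\left(-5 \right)} \right)} = \left(-2068 + \frac{268 - 633}{-234 - 258}\right) + \frac{3}{2} = \left(-2068 - \frac{365}{-492}\right) + \frac{3}{2} = \left(-2068 - - \frac{365}{492}\right) + \frac{3}{2} = \left(-2068 + \frac{365}{492}\right) + \frac{3}{2} = - \frac{1017091}{492} + \frac{3}{2} = - \frac{1016353}{492}$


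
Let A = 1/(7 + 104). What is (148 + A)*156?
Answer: 854308/37 ≈ 23089.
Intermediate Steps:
A = 1/111 ≈ 0.0090090
(148 + A)*156 = (148 + 1/111)*156 = (16429/111)*156 = 854308/37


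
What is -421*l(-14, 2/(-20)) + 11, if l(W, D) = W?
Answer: 5905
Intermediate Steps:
-421*l(-14, 2/(-20)) + 11 = -421*(-14) + 11 = 5894 + 11 = 5905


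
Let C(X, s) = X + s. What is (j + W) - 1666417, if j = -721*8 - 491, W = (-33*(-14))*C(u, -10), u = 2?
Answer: -1676372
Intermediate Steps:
W = -3696 (W = (-33*(-14))*(2 - 10) = 462*(-8) = -3696)
j = -6259 (j = -5768 - 491 = -6259)
(j + W) - 1666417 = (-6259 - 3696) - 1666417 = -9955 - 1666417 = -1676372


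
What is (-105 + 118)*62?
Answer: 806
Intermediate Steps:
(-105 + 118)*62 = 13*62 = 806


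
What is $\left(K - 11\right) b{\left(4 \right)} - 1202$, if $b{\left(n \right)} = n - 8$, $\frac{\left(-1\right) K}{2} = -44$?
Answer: $-1510$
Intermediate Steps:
$K = 88$ ($K = \left(-2\right) \left(-44\right) = 88$)
$b{\left(n \right)} = -8 + n$
$\left(K - 11\right) b{\left(4 \right)} - 1202 = \left(88 - 11\right) \left(-8 + 4\right) - 1202 = 77 \left(-4\right) - 1202 = -308 - 1202 = -1510$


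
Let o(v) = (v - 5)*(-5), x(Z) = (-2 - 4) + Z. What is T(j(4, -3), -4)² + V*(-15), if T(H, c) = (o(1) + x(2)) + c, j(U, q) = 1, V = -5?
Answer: 219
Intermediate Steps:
x(Z) = -6 + Z
o(v) = 25 - 5*v (o(v) = (-5 + v)*(-5) = 25 - 5*v)
T(H, c) = 16 + c (T(H, c) = ((25 - 5*1) + (-6 + 2)) + c = ((25 - 5) - 4) + c = (20 - 4) + c = 16 + c)
T(j(4, -3), -4)² + V*(-15) = (16 - 4)² - 5*(-15) = 12² + 75 = 144 + 75 = 219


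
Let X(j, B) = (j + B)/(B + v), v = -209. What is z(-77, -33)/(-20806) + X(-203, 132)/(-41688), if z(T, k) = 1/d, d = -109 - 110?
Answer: -53383753/2437716763944 ≈ -2.1899e-5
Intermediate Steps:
d = -219
z(T, k) = -1/219 (z(T, k) = 1/(-219) = -1/219)
X(j, B) = (B + j)/(-209 + B) (X(j, B) = (j + B)/(B - 209) = (B + j)/(-209 + B))
z(-77, -33)/(-20806) + X(-203, 132)/(-41688) = -1/219/(-20806) + ((132 - 203)/(-209 + 132))/(-41688) = -1/219*(-1/20806) + (-71/(-77))*(-1/41688) = 1/4556514 - 1/77*(-71)*(-1/41688) = 1/4556514 + (71/77)*(-1/41688) = 1/4556514 - 71/3209976 = -53383753/2437716763944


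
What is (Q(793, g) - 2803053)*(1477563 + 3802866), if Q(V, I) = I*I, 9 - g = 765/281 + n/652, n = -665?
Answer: -496821174572386583164707/33566636944 ≈ -1.4801e+13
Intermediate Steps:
g = 1336993/183212 (g = 9 - (765/281 - 665/652) = 9 - 1*311915/183212 = 9 - 311915/183212 = 1336993/183212 ≈ 7.2975)
Q(V, I) = I**2
(Q(793, g) - 2803053)*(1477563 + 3802866) = ((1336993/183212)**2 - 2803053)*(1477563 + 3802866) = (1787550282049/33566636944 - 2803053)*5280429 = -94087274835507983/33566636944*5280429 = -496821174572386583164707/33566636944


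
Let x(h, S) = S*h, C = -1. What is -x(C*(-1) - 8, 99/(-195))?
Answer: -231/65 ≈ -3.5538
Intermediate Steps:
-x(C*(-1) - 8, 99/(-195)) = -99/(-195)*(-1*(-1) - 8) = -99*(-1/195)*(1 - 8) = -(-33)*(-7)/65 = -1*231/65 = -231/65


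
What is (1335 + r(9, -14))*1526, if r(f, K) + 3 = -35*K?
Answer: 2780372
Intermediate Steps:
r(f, K) = -3 - 35*K
(1335 + r(9, -14))*1526 = (1335 + (-3 - 35*(-14)))*1526 = (1335 + (-3 + 490))*1526 = (1335 + 487)*1526 = 1822*1526 = 2780372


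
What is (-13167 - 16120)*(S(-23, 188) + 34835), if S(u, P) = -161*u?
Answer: -1128662406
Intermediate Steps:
(-13167 - 16120)*(S(-23, 188) + 34835) = (-13167 - 16120)*(-161*(-23) + 34835) = -29287*(3703 + 34835) = -29287*38538 = -1128662406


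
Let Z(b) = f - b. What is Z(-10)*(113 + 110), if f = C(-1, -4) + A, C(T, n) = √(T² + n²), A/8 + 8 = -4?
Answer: -19178 + 223*√17 ≈ -18259.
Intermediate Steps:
A = -96 (A = -64 + 8*(-4) = -64 - 32 = -96)
f = -96 + √17 (f = √((-1)² + (-4)²) - 96 = √(1 + 16) - 96 = √17 - 96 = -96 + √17 ≈ -91.877)
Z(b) = -96 + √17 - b (Z(b) = (-96 + √17) - b = -96 + √17 - b)
Z(-10)*(113 + 110) = (-96 + √17 - 1*(-10))*(113 + 110) = (-96 + √17 + 10)*223 = (-86 + √17)*223 = -19178 + 223*√17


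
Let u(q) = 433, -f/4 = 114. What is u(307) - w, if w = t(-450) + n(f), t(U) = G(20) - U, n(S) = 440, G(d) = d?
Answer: -477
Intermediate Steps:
f = -456 (f = -4*114 = -456)
t(U) = 20 - U
w = 910 (w = (20 - 1*(-450)) + 440 = (20 + 450) + 440 = 470 + 440 = 910)
u(307) - w = 433 - 1*910 = 433 - 910 = -477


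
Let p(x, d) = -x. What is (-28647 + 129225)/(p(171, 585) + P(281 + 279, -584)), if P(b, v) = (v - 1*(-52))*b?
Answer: -100578/298091 ≈ -0.33741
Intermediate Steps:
P(b, v) = b*(52 + v) (P(b, v) = (v + 52)*b = (52 + v)*b = b*(52 + v))
(-28647 + 129225)/(p(171, 585) + P(281 + 279, -584)) = (-28647 + 129225)/(-1*171 + (281 + 279)*(52 - 584)) = 100578/(-171 + 560*(-532)) = 100578/(-171 - 297920) = 100578/(-298091) = 100578*(-1/298091) = -100578/298091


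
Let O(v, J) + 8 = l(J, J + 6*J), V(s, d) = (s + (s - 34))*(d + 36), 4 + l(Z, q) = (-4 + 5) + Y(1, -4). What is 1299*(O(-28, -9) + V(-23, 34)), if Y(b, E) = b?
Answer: -7287390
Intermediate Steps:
l(Z, q) = -2 (l(Z, q) = -4 + ((-4 + 5) + 1) = -4 + (1 + 1) = -4 + 2 = -2)
V(s, d) = (-34 + 2*s)*(36 + d) (V(s, d) = (s + (-34 + s))*(36 + d) = (-34 + 2*s)*(36 + d))
O(v, J) = -10 (O(v, J) = -8 - 2 = -10)
1299*(O(-28, -9) + V(-23, 34)) = 1299*(-10 + (-1224 - 34*34 + 72*(-23) + 2*34*(-23))) = 1299*(-10 + (-1224 - 1156 - 1656 - 1564)) = 1299*(-10 - 5600) = 1299*(-5610) = -7287390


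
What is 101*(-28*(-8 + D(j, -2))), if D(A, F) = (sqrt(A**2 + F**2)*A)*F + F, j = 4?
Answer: 28280 + 45248*sqrt(5) ≈ 1.2946e+5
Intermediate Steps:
D(A, F) = F + A*F*sqrt(A**2 + F**2) (D(A, F) = (A*sqrt(A**2 + F**2))*F + F = A*F*sqrt(A**2 + F**2) + F = F + A*F*sqrt(A**2 + F**2))
101*(-28*(-8 + D(j, -2))) = 101*(-28*(-8 - 2*(1 + 4*sqrt(4**2 + (-2)**2)))) = 101*(-28*(-8 - 2*(1 + 4*sqrt(16 + 4)))) = 101*(-28*(-8 - 2*(1 + 4*sqrt(20)))) = 101*(-28*(-8 - 2*(1 + 4*(2*sqrt(5))))) = 101*(-28*(-8 - 2*(1 + 8*sqrt(5)))) = 101*(-28*(-8 + (-2 - 16*sqrt(5)))) = 101*(-28*(-10 - 16*sqrt(5))) = 101*(280 + 448*sqrt(5)) = 28280 + 45248*sqrt(5)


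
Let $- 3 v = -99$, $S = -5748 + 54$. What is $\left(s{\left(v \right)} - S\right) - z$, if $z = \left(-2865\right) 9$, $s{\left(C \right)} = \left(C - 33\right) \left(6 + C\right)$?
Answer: $31479$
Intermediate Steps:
$S = -5694$
$v = 33$ ($v = \left(- \frac{1}{3}\right) \left(-99\right) = 33$)
$s{\left(C \right)} = \left(-33 + C\right) \left(6 + C\right)$
$z = -25785$
$\left(s{\left(v \right)} - S\right) - z = \left(\left(-198 + 33^{2} - 891\right) - -5694\right) - -25785 = \left(\left(-198 + 1089 - 891\right) + 5694\right) + 25785 = \left(0 + 5694\right) + 25785 = 5694 + 25785 = 31479$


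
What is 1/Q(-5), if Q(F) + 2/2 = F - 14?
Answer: -1/20 ≈ -0.050000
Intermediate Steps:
Q(F) = -15 + F (Q(F) = -1 + (F - 14) = -1 + (-14 + F) = -15 + F)
1/Q(-5) = 1/(-15 - 5) = 1/(-20) = -1/20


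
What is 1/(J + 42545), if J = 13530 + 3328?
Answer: 1/59403 ≈ 1.6834e-5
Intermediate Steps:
J = 16858
1/(J + 42545) = 1/(16858 + 42545) = 1/59403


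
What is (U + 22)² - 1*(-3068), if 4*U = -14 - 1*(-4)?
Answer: 13793/4 ≈ 3448.3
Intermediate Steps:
U = -5/2 (U = (-14 - 1*(-4))/4 = (-14 + 4)/4 = (¼)*(-10) = -5/2 ≈ -2.5000)
(U + 22)² - 1*(-3068) = (-5/2 + 22)² - 1*(-3068) = (39/2)² + 3068 = 1521/4 + 3068 = 13793/4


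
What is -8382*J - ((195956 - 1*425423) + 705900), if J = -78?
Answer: 177363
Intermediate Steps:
-8382*J - ((195956 - 1*425423) + 705900) = -8382*(-78) - ((195956 - 1*425423) + 705900) = 653796 - ((195956 - 425423) + 705900) = 653796 - (-229467 + 705900) = 653796 - 1*476433 = 653796 - 476433 = 177363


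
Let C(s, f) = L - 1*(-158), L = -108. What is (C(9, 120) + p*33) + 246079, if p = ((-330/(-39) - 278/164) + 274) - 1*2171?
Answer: 195878877/1066 ≈ 1.8375e+5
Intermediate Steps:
C(s, f) = 50 (C(s, f) = -108 - 1*(-158) = -108 + 158 = 50)
p = -2014989/1066 (p = ((-330*(-1/39) - 278*1/164) + 274) - 2171 = ((110/13 - 139/82) + 274) - 2171 = (7213/1066 + 274) - 2171 = 299297/1066 - 2171 = -2014989/1066 ≈ -1890.2)
(C(9, 120) + p*33) + 246079 = (50 - 2014989/1066*33) + 246079 = (50 - 66494637/1066) + 246079 = -66441337/1066 + 246079 = 195878877/1066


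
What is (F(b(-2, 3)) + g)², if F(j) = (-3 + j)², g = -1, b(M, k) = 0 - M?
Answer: 0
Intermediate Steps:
b(M, k) = -M
(F(b(-2, 3)) + g)² = ((-3 - 1*(-2))² - 1)² = ((-3 + 2)² - 1)² = ((-1)² - 1)² = (1 - 1)² = 0² = 0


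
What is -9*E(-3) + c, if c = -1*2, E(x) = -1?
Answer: 7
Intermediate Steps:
c = -2
-9*E(-3) + c = -9*(-1) - 2 = 9 - 2 = 7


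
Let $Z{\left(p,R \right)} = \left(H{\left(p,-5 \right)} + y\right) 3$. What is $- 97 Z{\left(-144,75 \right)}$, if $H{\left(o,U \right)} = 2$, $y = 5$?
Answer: $-2037$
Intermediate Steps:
$Z{\left(p,R \right)} = 21$ ($Z{\left(p,R \right)} = \left(2 + 5\right) 3 = 7 \cdot 3 = 21$)
$- 97 Z{\left(-144,75 \right)} = \left(-97\right) 21 = -2037$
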